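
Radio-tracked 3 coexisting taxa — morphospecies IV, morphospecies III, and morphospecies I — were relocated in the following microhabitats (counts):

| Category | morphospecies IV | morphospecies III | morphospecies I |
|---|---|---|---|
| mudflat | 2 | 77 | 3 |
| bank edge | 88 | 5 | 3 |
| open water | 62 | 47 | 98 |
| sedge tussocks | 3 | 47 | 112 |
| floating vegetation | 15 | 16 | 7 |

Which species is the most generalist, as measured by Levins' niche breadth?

Proportions for morphospecies IV (n=170): 2/170=0.0118, 88/170=0.5176, 62/170=0.3647, 3/170=0.0176, 15/170=0.0882
Proportions for morphospecies III (n=192): 77/192=0.4010, 5/192=0.0260, 47/192=0.2448, 47/192=0.2448, 16/192=0.0833
Proportions for morphospecies I (n=223): 3/223=0.0135, 3/223=0.0135, 98/223=0.4395, 112/223=0.5022, 7/223=0.0314
Σp_IVᵢ² = 0.0118² + 0.5176² + 0.3647² + 0.0176² + 0.0882² = 0.000139 + 0.267910 + 0.133006 + 0.000310 + 0.007779 = 0.409144
B_IV = 1 / 0.409144 = 2.4441
Σp_IIIᵢ² = 0.4010² + 0.0260² + 0.2448² + 0.2448² + 0.0833² = 0.160801 + 0.000676 + 0.059927 + 0.059927 + 0.006939 = 0.288270
B_III = 1 / 0.288270 = 3.4690
Σp_Iᵢ² = 0.0135² + 0.0135² + 0.4395² + 0.5022² + 0.0314² = 0.000182 + 0.000182 + 0.193160 + 0.252205 + 0.000986 = 0.446715
B_I = 1 / 0.446715 = 2.2386
Highest B → broadest niche (most generalist): morphospecies III (B = 3.47).

morphospecies III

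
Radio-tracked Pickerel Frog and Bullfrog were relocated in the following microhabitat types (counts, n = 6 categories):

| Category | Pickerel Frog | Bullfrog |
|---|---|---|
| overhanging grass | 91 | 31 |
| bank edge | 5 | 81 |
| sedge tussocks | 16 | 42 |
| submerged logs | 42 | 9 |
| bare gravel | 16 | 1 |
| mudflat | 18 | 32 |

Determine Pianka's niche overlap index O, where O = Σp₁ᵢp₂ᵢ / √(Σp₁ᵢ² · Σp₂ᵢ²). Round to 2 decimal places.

Proportions for Pickerel Frog (n=188): 91/188=0.4840, 5/188=0.0266, 16/188=0.0851, 42/188=0.2234, 16/188=0.0851, 18/188=0.0957
Proportions for Bullfrog (n=196): 31/196=0.1582, 81/196=0.4133, 42/196=0.2143, 9/196=0.0459, 1/196=0.0051, 32/196=0.1633
Σ p₁ᵢp₂ᵢ = 0.076569 + 0.010994 + 0.018237 + 0.010254 + 0.000434 + 0.015628 = 0.132116
Σp_1ᵢ² = 0.4840² + 0.0266² + 0.0851² + 0.2234² + 0.0851² + 0.0957² = 0.234256 + 0.000708 + 0.007242 + 0.049908 + 0.007242 + 0.009158 = 0.308514
Σp_2ᵢ² = 0.1582² + 0.4133² + 0.2143² + 0.0459² + 0.0051² + 0.1633² = 0.025027 + 0.170817 + 0.045924 + 0.002107 + 0.000026 + 0.026667 = 0.270568
O = 0.132116 / √(0.308514 × 0.270568) = 0.132116 / 0.2889187 = 0.4573

0.46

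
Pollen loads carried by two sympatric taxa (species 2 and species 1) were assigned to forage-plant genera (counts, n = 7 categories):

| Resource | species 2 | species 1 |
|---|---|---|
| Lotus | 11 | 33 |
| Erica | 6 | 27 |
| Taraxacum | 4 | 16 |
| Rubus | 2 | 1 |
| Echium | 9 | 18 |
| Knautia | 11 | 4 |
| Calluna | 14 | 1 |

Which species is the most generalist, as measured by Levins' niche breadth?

species 2

Proportions for species 2 (n=57): 11/57=0.1930, 6/57=0.1053, 4/57=0.0702, 2/57=0.0351, 9/57=0.1579, 11/57=0.1930, 14/57=0.2456
Proportions for species 1 (n=100): 33/100=0.3300, 27/100=0.2700, 16/100=0.1600, 1/100=0.0100, 18/100=0.1800, 4/100=0.0400, 1/100=0.0100
Σp_2ᵢ² = 0.1930² + 0.1053² + 0.0702² + 0.0351² + 0.1579² + 0.1930² + 0.2456² = 0.037249 + 0.011088 + 0.004928 + 0.001232 + 0.024932 + 0.037249 + 0.060319 = 0.176997
B_2 = 1 / 0.176997 = 5.6498
Σp_1ᵢ² = 0.3300² + 0.2700² + 0.1600² + 0.0100² + 0.1800² + 0.0400² + 0.0100² = 0.108900 + 0.072900 + 0.025600 + 0.000100 + 0.032400 + 0.001600 + 0.000100 = 0.241600
B_1 = 1 / 0.241600 = 4.1391
Highest B → broadest niche (most generalist): species 2 (B = 5.65).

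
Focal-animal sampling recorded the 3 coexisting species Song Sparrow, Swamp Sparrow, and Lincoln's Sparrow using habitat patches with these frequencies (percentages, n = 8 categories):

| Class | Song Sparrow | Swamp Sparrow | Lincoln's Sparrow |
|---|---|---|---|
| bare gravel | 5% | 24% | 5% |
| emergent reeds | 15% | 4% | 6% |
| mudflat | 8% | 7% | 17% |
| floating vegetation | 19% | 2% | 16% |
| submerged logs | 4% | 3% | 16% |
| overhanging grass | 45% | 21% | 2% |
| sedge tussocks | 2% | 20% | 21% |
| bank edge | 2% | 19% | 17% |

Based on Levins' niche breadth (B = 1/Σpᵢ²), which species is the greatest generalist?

Lincoln's Sparrow

Convert percentages to proportions (divide by 100).
Σp_Songᵢ² = 0.05² + 0.15² + 0.08² + 0.19² + 0.04² + 0.45² + 0.02² + 0.02² = 0.0025 + 0.0225 + 0.0064 + 0.0361 + 0.0016 + 0.2025 + 0.0004 + 0.0004 = 0.2724
B_Song = 1 / 0.2724 = 3.6711
Σp_Swamᵢ² = 0.24² + 0.04² + 0.07² + 0.02² + 0.03² + 0.21² + 0.20² + 0.19² = 0.0576 + 0.0016 + 0.0049 + 0.0004 + 0.0009 + 0.0441 + 0.0400 + 0.0361 = 0.1856
B_Swam = 1 / 0.1856 = 5.3879
Σp_Lincᵢ² = 0.05² + 0.06² + 0.17² + 0.16² + 0.16² + 0.02² + 0.21² + 0.17² = 0.0025 + 0.0036 + 0.0289 + 0.0256 + 0.0256 + 0.0004 + 0.0441 + 0.0289 = 0.1596
B_Linc = 1 / 0.1596 = 6.2657
Highest B → broadest niche (most generalist): Lincoln's Sparrow (B = 6.27).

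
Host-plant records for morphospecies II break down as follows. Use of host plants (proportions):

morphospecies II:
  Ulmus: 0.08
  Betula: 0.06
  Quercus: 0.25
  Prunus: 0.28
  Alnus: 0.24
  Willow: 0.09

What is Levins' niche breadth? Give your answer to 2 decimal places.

4.62

Σpᵢ² = 0.08² + 0.06² + 0.25² + 0.28² + 0.24² + 0.09² = 0.0064 + 0.0036 + 0.0625 + 0.0784 + 0.0576 + 0.0081 = 0.2166
B = 1 / 0.2166 = 4.6168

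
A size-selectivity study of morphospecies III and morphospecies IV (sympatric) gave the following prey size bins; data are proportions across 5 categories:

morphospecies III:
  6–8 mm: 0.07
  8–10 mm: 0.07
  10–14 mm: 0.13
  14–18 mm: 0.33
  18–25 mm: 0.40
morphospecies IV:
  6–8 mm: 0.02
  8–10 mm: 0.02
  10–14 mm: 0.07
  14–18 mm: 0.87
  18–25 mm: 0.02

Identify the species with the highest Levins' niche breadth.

morphospecies III

Σp_IIIᵢ² = 0.07² + 0.07² + 0.13² + 0.33² + 0.40² = 0.0049 + 0.0049 + 0.0169 + 0.1089 + 0.1600 = 0.2956
B_III = 1 / 0.2956 = 3.3829
Σp_IVᵢ² = 0.02² + 0.02² + 0.07² + 0.87² + 0.02² = 0.0004 + 0.0004 + 0.0049 + 0.7569 + 0.0004 = 0.7630
B_IV = 1 / 0.7630 = 1.3106
Highest B → broadest niche (most generalist): morphospecies III (B = 3.38).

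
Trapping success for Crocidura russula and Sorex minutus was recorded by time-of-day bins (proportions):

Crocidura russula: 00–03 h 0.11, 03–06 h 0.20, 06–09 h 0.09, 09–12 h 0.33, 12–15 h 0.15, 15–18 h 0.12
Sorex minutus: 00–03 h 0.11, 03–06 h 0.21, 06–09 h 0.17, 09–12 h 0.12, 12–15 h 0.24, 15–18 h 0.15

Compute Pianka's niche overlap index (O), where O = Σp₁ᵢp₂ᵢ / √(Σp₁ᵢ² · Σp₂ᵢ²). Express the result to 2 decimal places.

Σ p₁ᵢp₂ᵢ = 0.0121 + 0.0420 + 0.0153 + 0.0396 + 0.0360 + 0.0180 = 0.1630
Σp_1ᵢ² = 0.11² + 0.20² + 0.09² + 0.33² + 0.15² + 0.12² = 0.0121 + 0.0400 + 0.0081 + 0.1089 + 0.0225 + 0.0144 = 0.2060
Σp_2ᵢ² = 0.11² + 0.21² + 0.17² + 0.12² + 0.24² + 0.15² = 0.0121 + 0.0441 + 0.0289 + 0.0144 + 0.0576 + 0.0225 = 0.1796
O = 0.1630 / √(0.2060 × 0.1796) = 0.1630 / 0.19235 = 0.8474

0.85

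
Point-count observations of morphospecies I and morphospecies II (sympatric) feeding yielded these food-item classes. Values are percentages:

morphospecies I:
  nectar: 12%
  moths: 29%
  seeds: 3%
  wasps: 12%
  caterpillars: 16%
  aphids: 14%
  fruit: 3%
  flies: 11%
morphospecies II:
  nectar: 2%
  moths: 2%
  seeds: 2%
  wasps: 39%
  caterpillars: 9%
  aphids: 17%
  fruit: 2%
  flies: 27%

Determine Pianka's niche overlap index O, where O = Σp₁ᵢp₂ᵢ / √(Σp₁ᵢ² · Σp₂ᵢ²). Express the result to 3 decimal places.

0.583

Convert percentages to proportions (divide by 100).
Σ p₁ᵢp₂ᵢ = 0.0024 + 0.0058 + 0.0006 + 0.0468 + 0.0144 + 0.0238 + 0.0006 + 0.0297 = 0.1241
Σp_1ᵢ² = 0.12² + 0.29² + 0.03² + 0.12² + 0.16² + 0.14² + 0.03² + 0.11² = 0.0144 + 0.0841 + 0.0009 + 0.0144 + 0.0256 + 0.0196 + 0.0009 + 0.0121 = 0.1720
Σp_2ᵢ² = 0.02² + 0.02² + 0.02² + 0.39² + 0.09² + 0.17² + 0.02² + 0.27² = 0.0004 + 0.0004 + 0.0004 + 0.1521 + 0.0081 + 0.0289 + 0.0004 + 0.0729 = 0.2636
O = 0.1241 / √(0.1720 × 0.2636) = 0.1241 / 0.212930 = 0.58282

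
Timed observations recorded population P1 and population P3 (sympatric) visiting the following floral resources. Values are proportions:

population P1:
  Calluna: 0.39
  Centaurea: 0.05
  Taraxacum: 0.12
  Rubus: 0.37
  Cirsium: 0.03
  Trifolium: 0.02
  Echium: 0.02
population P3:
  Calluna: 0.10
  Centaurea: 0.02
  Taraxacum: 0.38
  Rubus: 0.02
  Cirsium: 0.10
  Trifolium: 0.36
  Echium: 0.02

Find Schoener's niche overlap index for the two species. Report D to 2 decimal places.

Σ|p₁ᵢ − p₂ᵢ| = 0.29 + 0.03 + 0.26 + 0.35 + 0.07 + 0.34 + 0.00 = 1.34
D = 1 − ½ × 1.34 = 1 − 0.670 = 0.3300

0.33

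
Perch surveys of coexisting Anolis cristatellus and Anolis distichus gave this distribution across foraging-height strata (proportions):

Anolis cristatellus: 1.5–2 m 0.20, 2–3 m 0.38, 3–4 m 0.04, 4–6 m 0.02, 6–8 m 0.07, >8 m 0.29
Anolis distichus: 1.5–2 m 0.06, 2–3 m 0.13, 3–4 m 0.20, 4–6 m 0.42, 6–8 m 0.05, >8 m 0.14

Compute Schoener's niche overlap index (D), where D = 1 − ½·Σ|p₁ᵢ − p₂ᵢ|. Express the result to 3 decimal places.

Σ|p₁ᵢ − p₂ᵢ| = 0.14 + 0.25 + 0.16 + 0.40 + 0.02 + 0.15 = 1.12
D = 1 − ½ × 1.12 = 1 − 0.560 = 0.44000

0.440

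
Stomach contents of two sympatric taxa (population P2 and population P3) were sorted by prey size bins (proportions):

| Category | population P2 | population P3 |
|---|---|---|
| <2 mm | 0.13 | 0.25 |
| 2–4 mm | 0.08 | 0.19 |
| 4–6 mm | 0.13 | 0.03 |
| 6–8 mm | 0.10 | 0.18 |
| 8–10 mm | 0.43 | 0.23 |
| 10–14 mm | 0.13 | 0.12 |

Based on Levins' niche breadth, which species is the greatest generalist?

population P3

Σp_P2ᵢ² = 0.13² + 0.08² + 0.13² + 0.10² + 0.43² + 0.13² = 0.0169 + 0.0064 + 0.0169 + 0.0100 + 0.1849 + 0.0169 = 0.2520
B_P2 = 1 / 0.2520 = 3.9683
Σp_P3ᵢ² = 0.25² + 0.19² + 0.03² + 0.18² + 0.23² + 0.12² = 0.0625 + 0.0361 + 0.0009 + 0.0324 + 0.0529 + 0.0144 = 0.1992
B_P3 = 1 / 0.1992 = 5.0201
Highest B → broadest niche (most generalist): population P3 (B = 5.02).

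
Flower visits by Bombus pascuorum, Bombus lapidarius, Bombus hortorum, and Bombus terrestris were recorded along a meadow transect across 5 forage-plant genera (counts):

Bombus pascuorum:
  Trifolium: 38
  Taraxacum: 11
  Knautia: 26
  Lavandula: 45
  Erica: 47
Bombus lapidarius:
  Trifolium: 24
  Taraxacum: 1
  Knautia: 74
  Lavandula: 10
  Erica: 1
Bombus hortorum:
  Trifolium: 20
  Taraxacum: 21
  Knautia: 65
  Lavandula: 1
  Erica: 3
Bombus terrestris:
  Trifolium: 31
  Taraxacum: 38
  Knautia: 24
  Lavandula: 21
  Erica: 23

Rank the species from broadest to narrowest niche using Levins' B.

Proportions for Bombus pascuorum (n=167): 38/167=0.2275, 11/167=0.0659, 26/167=0.1557, 45/167=0.2695, 47/167=0.2814
Proportions for Bombus lapidarius (n=110): 24/110=0.2182, 1/110=0.0091, 74/110=0.6727, 10/110=0.0909, 1/110=0.0091
Proportions for Bombus hortorum (n=110): 20/110=0.1818, 21/110=0.1909, 65/110=0.5909, 1/110=0.0091, 3/110=0.0273
Proportions for Bombus terrestris (n=137): 31/137=0.2263, 38/137=0.2774, 24/137=0.1752, 21/137=0.1533, 23/137=0.1679
Σp_pascᵢ² = 0.2275² + 0.0659² + 0.1557² + 0.2695² + 0.2814² = 0.051756 + 0.004343 + 0.024242 + 0.072630 + 0.079186 = 0.232157
B_pasc = 1 / 0.232157 = 4.3074
Σp_lapiᵢ² = 0.2182² + 0.0091² + 0.6727² + 0.0909² + 0.0091² = 0.047611 + 0.000083 + 0.452525 + 0.008263 + 0.000083 = 0.508565
B_lapi = 1 / 0.508565 = 1.9663
Σp_hortᵢ² = 0.1818² + 0.1909² + 0.5909² + 0.0091² + 0.0273² = 0.033051 + 0.036443 + 0.349163 + 0.000083 + 0.000745 = 0.419485
B_hort = 1 / 0.419485 = 2.3839
Σp_terrᵢ² = 0.2263² + 0.2774² + 0.1752² + 0.1533² + 0.1679² = 0.051212 + 0.076951 + 0.030695 + 0.023501 + 0.028190 = 0.210549
B_terr = 1 / 0.210549 = 4.7495
Ranking by B (broadest → narrowest): Bombus terrestris (4.75) > Bombus pascuorum (4.31) > Bombus hortorum (2.38) > Bombus lapidarius (1.97)

Bombus terrestris > Bombus pascuorum > Bombus hortorum > Bombus lapidarius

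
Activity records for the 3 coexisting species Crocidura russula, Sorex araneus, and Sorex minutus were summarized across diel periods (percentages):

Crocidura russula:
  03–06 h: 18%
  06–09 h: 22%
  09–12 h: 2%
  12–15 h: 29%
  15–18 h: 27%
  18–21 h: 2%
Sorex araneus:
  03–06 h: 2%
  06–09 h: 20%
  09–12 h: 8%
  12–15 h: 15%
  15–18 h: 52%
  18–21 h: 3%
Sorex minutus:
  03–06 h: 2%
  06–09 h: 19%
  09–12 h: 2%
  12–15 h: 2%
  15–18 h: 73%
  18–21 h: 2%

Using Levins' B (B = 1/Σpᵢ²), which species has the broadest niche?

Convert percentages to proportions (divide by 100).
Σp_russᵢ² = 0.18² + 0.22² + 0.02² + 0.29² + 0.27² + 0.02² = 0.0324 + 0.0484 + 0.0004 + 0.0841 + 0.0729 + 0.0004 = 0.2386
B_russ = 1 / 0.2386 = 4.1911
Σp_aranᵢ² = 0.02² + 0.20² + 0.08² + 0.15² + 0.52² + 0.03² = 0.0004 + 0.0400 + 0.0064 + 0.0225 + 0.2704 + 0.0009 = 0.3406
B_aran = 1 / 0.3406 = 2.9360
Σp_minuᵢ² = 0.02² + 0.19² + 0.02² + 0.02² + 0.73² + 0.02² = 0.0004 + 0.0361 + 0.0004 + 0.0004 + 0.5329 + 0.0004 = 0.5706
B_minu = 1 / 0.5706 = 1.7525
Highest B → broadest niche (most generalist): Crocidura russula (B = 4.19).

Crocidura russula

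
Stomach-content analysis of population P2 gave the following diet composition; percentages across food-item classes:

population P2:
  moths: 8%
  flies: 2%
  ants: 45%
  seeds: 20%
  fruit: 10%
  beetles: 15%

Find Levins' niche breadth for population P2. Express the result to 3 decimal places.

3.549

Convert percentages to proportions (divide by 100).
Σpᵢ² = 0.08² + 0.02² + 0.45² + 0.20² + 0.10² + 0.15² = 0.0064 + 0.0004 + 0.2025 + 0.0400 + 0.0100 + 0.0225 = 0.2818
B = 1 / 0.2818 = 3.54862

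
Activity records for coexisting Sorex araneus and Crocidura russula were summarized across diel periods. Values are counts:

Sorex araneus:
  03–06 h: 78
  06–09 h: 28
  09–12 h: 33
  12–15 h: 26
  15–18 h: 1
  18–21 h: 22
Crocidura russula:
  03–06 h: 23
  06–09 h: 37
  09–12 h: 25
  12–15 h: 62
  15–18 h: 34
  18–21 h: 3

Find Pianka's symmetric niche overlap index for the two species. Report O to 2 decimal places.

0.65

Proportions for Sorex araneus (n=188): 78/188=0.4149, 28/188=0.1489, 33/188=0.1755, 26/188=0.1383, 1/188=0.0053, 22/188=0.1170
Proportions for Crocidura russula (n=184): 23/184=0.1250, 37/184=0.2011, 25/184=0.1359, 62/184=0.3370, 34/184=0.1848, 3/184=0.0163
Σ p₁ᵢp₂ᵢ = 0.051863 + 0.029944 + 0.023850 + 0.046607 + 0.000979 + 0.001907 = 0.155150
Σp_1ᵢ² = 0.4149² + 0.1489² + 0.1755² + 0.1383² + 0.0053² + 0.1170² = 0.172142 + 0.022171 + 0.030800 + 0.019127 + 0.000028 + 0.013689 = 0.257957
Σp_2ᵢ² = 0.1250² + 0.2011² + 0.1359² + 0.3370² + 0.1848² + 0.0163² = 0.015625 + 0.040441 + 0.018469 + 0.113569 + 0.034151 + 0.000266 = 0.222521
O = 0.155150 / √(0.257957 × 0.222521) = 0.155150 / 0.2395847 = 0.6476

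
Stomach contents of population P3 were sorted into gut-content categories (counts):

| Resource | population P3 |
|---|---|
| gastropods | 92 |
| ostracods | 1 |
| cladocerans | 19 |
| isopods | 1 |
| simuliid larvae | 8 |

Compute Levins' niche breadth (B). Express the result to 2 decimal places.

1.65

Proportions for population P3 (n=121): 92/121=0.7603, 1/121=0.0083, 19/121=0.1570, 1/121=0.0083, 8/121=0.0661
Σpᵢ² = 0.7603² + 0.0083² + 0.1570² + 0.0083² + 0.0661² = 0.578056 + 0.000069 + 0.024649 + 0.000069 + 0.004369 = 0.607212
B = 1 / 0.607212 = 1.6469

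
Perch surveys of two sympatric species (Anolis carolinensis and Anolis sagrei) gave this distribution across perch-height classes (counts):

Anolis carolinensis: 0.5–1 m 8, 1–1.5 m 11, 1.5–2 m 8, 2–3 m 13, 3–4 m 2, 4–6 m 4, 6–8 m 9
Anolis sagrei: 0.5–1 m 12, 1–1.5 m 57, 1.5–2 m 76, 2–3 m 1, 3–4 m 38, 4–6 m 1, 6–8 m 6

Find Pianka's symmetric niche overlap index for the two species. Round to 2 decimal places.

Proportions for Anolis carolinensis (n=55): 8/55=0.1455, 11/55=0.2000, 8/55=0.1455, 13/55=0.2364, 2/55=0.0364, 4/55=0.0727, 9/55=0.1636
Proportions for Anolis sagrei (n=191): 12/191=0.0628, 57/191=0.2984, 76/191=0.3979, 1/191=0.0052, 38/191=0.1990, 1/191=0.0052, 6/191=0.0314
Σ p₁ᵢp₂ᵢ = 0.009137 + 0.059680 + 0.057894 + 0.001229 + 0.007244 + 0.000378 + 0.005137 = 0.140699
Σp_1ᵢ² = 0.1455² + 0.2000² + 0.1455² + 0.2364² + 0.0364² + 0.0727² + 0.1636² = 0.021170 + 0.040000 + 0.021170 + 0.055885 + 0.001325 + 0.005285 + 0.026765 = 0.171600
Σp_2ᵢ² = 0.0628² + 0.2984² + 0.3979² + 0.0052² + 0.1990² + 0.0052² + 0.0314² = 0.003944 + 0.089043 + 0.158324 + 0.000027 + 0.039601 + 0.000027 + 0.000986 = 0.291952
O = 0.140699 / √(0.171600 × 0.291952) = 0.140699 / 0.2238280 = 0.6286

0.63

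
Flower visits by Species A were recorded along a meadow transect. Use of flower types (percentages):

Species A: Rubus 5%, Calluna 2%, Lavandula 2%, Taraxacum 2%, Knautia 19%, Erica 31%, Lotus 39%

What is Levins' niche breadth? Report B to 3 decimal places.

3.472

Convert percentages to proportions (divide by 100).
Σpᵢ² = 0.05² + 0.02² + 0.02² + 0.02² + 0.19² + 0.31² + 0.39² = 0.0025 + 0.0004 + 0.0004 + 0.0004 + 0.0361 + 0.0961 + 0.1521 = 0.2880
B = 1 / 0.2880 = 3.47222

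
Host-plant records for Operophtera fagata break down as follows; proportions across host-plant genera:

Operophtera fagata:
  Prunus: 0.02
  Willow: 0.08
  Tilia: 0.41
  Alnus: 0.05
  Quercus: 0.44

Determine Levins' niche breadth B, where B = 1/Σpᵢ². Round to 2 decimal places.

2.70

Σpᵢ² = 0.02² + 0.08² + 0.41² + 0.05² + 0.44² = 0.0004 + 0.0064 + 0.1681 + 0.0025 + 0.1936 = 0.3710
B = 1 / 0.3710 = 2.6954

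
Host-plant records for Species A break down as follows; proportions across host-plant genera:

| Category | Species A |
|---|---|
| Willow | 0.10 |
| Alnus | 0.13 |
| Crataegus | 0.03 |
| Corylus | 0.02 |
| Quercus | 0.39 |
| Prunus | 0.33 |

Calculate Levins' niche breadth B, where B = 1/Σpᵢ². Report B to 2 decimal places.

Σpᵢ² = 0.10² + 0.13² + 0.03² + 0.02² + 0.39² + 0.33² = 0.0100 + 0.0169 + 0.0009 + 0.0004 + 0.1521 + 0.1089 = 0.2892
B = 1 / 0.2892 = 3.4578

3.46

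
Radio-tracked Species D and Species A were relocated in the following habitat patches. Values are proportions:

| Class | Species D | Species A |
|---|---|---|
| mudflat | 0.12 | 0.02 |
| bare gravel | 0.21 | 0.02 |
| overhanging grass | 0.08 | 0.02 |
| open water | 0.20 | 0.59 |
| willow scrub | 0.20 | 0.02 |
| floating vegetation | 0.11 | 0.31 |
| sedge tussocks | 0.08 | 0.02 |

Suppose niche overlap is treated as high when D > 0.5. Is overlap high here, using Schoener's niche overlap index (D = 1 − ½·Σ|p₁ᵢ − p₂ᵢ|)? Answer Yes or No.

No

Σ|p₁ᵢ − p₂ᵢ| = 0.10 + 0.19 + 0.06 + 0.39 + 0.18 + 0.20 + 0.06 = 1.18
D = 1 − ½ × 1.18 = 1 − 0.590 = 0.4100
D = 0.4100 < 0.5 → No.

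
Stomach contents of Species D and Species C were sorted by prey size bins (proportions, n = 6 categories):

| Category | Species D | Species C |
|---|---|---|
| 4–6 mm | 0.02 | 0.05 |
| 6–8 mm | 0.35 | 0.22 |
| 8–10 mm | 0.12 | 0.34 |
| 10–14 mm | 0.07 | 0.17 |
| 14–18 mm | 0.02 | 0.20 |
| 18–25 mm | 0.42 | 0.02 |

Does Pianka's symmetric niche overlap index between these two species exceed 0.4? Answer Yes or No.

Σ p₁ᵢp₂ᵢ = 0.0010 + 0.0770 + 0.0408 + 0.0119 + 0.0040 + 0.0084 = 0.1431
Σp_1ᵢ² = 0.02² + 0.35² + 0.12² + 0.07² + 0.02² + 0.42² = 0.0004 + 0.1225 + 0.0144 + 0.0049 + 0.0004 + 0.1764 = 0.3190
Σp_2ᵢ² = 0.05² + 0.22² + 0.34² + 0.17² + 0.20² + 0.02² = 0.0025 + 0.0484 + 0.1156 + 0.0289 + 0.0400 + 0.0004 = 0.2358
O = 0.1431 / √(0.3190 × 0.2358) = 0.1431 / 0.27426 = 0.5218
O = 0.5218 > 0.4 → Yes.

Yes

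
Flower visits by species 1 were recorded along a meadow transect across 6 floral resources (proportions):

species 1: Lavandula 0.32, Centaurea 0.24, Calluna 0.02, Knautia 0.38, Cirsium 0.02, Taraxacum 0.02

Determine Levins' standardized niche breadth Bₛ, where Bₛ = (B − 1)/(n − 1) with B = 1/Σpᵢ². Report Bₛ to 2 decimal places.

Σpᵢ² = 0.32² + 0.24² + 0.02² + 0.38² + 0.02² + 0.02² = 0.1024 + 0.0576 + 0.0004 + 0.1444 + 0.0004 + 0.0004 = 0.3056
B = 1 / 0.3056 = 3.2723
Bₛ = (B − 1)/(n − 1) = (3.2723 − 1)/(6 − 1) = 2.2723/5 = 0.4545

0.45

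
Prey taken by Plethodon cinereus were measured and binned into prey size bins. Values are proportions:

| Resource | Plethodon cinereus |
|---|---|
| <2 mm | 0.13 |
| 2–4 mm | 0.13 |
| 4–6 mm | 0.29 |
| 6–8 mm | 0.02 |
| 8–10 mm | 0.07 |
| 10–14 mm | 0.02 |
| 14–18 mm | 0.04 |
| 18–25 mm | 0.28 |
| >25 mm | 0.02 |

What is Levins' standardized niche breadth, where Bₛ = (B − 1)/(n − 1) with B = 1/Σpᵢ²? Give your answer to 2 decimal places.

0.49

Σpᵢ² = 0.13² + 0.13² + 0.29² + 0.02² + 0.07² + 0.02² + 0.04² + 0.28² + 0.02² = 0.0169 + 0.0169 + 0.0841 + 0.0004 + 0.0049 + 0.0004 + 0.0016 + 0.0784 + 0.0004 = 0.2040
B = 1 / 0.2040 = 4.9020
Bₛ = (B − 1)/(n − 1) = (4.9020 − 1)/(9 − 1) = 3.9020/8 = 0.4878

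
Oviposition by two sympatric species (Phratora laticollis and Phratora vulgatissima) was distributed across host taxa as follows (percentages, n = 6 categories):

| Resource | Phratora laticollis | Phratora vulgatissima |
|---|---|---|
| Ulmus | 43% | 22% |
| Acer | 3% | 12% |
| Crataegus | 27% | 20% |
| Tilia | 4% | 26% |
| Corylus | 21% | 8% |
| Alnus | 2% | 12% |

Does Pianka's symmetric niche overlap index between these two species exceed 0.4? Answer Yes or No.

Convert percentages to proportions (divide by 100).
Σ p₁ᵢp₂ᵢ = 0.0946 + 0.0036 + 0.0540 + 0.0104 + 0.0168 + 0.0024 = 0.1818
Σp_1ᵢ² = 0.43² + 0.03² + 0.27² + 0.04² + 0.21² + 0.02² = 0.1849 + 0.0009 + 0.0729 + 0.0016 + 0.0441 + 0.0004 = 0.3048
Σp_2ᵢ² = 0.22² + 0.12² + 0.20² + 0.26² + 0.08² + 0.12² = 0.0484 + 0.0144 + 0.0400 + 0.0676 + 0.0064 + 0.0144 = 0.1912
O = 0.1818 / √(0.3048 × 0.1912) = 0.1818 / 0.24141 = 0.7531
O = 0.7531 > 0.4 → Yes.

Yes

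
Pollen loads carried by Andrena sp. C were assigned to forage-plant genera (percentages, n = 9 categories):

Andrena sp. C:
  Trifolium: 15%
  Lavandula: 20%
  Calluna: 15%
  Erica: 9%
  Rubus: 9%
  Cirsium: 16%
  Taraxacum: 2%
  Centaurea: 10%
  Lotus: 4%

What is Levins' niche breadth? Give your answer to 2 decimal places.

Convert percentages to proportions (divide by 100).
Σpᵢ² = 0.15² + 0.20² + 0.15² + 0.09² + 0.09² + 0.16² + 0.02² + 0.10² + 0.04² = 0.0225 + 0.0400 + 0.0225 + 0.0081 + 0.0081 + 0.0256 + 0.0004 + 0.0100 + 0.0016 = 0.1388
B = 1 / 0.1388 = 7.2046

7.20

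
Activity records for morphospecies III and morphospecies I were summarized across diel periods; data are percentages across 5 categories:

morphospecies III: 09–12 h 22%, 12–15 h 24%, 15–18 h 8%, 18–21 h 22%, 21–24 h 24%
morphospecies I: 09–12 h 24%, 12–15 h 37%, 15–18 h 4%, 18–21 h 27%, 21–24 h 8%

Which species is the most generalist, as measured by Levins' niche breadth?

morphospecies III

Convert percentages to proportions (divide by 100).
Σp_IIIᵢ² = 0.22² + 0.24² + 0.08² + 0.22² + 0.24² = 0.0484 + 0.0576 + 0.0064 + 0.0484 + 0.0576 = 0.2184
B_III = 1 / 0.2184 = 4.5788
Σp_Iᵢ² = 0.24² + 0.37² + 0.04² + 0.27² + 0.08² = 0.0576 + 0.1369 + 0.0016 + 0.0729 + 0.0064 = 0.2754
B_I = 1 / 0.2754 = 3.6311
Highest B → broadest niche (most generalist): morphospecies III (B = 4.58).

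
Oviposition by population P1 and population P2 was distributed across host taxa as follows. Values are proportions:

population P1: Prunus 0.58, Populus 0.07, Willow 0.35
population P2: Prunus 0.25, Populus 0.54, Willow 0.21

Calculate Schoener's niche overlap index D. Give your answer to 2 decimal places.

Σ|p₁ᵢ − p₂ᵢ| = 0.33 + 0.47 + 0.14 = 0.94
D = 1 − ½ × 0.94 = 1 − 0.470 = 0.5300

0.53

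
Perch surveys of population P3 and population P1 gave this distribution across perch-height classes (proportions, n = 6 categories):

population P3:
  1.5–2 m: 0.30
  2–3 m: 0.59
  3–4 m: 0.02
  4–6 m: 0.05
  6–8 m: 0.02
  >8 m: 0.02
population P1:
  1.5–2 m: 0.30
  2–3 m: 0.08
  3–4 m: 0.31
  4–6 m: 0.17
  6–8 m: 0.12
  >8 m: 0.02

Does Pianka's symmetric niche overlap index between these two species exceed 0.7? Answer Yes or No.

Σ p₁ᵢp₂ᵢ = 0.0900 + 0.0472 + 0.0062 + 0.0085 + 0.0024 + 0.0004 = 0.1547
Σp_1ᵢ² = 0.30² + 0.59² + 0.02² + 0.05² + 0.02² + 0.02² = 0.0900 + 0.3481 + 0.0004 + 0.0025 + 0.0004 + 0.0004 = 0.4418
Σp_2ᵢ² = 0.30² + 0.08² + 0.31² + 0.17² + 0.12² + 0.02² = 0.0900 + 0.0064 + 0.0961 + 0.0289 + 0.0144 + 0.0004 = 0.2362
O = 0.1547 / √(0.4418 × 0.2362) = 0.1547 / 0.32304 = 0.4789
O = 0.4789 < 0.7 → No.

No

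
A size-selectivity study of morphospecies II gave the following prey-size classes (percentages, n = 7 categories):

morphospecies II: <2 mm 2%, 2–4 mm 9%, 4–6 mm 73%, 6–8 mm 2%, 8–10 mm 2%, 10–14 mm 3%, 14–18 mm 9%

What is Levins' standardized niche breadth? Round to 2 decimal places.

Convert percentages to proportions (divide by 100).
Σpᵢ² = 0.02² + 0.09² + 0.73² + 0.02² + 0.02² + 0.03² + 0.09² = 0.0004 + 0.0081 + 0.5329 + 0.0004 + 0.0004 + 0.0009 + 0.0081 = 0.5512
B = 1 / 0.5512 = 1.8142
Bₛ = (B − 1)/(n − 1) = (1.8142 − 1)/(7 − 1) = 0.8142/6 = 0.1357

0.14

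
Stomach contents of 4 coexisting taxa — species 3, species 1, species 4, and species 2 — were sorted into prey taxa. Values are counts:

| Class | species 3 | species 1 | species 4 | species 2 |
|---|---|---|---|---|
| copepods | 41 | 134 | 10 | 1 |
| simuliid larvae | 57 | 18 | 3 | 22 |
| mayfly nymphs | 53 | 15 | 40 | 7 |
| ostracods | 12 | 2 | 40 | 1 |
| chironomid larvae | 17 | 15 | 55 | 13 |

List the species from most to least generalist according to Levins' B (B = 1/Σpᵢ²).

species 3 > species 4 > species 2 > species 1

Proportions for species 3 (n=180): 41/180=0.2278, 57/180=0.3167, 53/180=0.2944, 12/180=0.0667, 17/180=0.0944
Proportions for species 1 (n=184): 134/184=0.7283, 18/184=0.0978, 15/184=0.0815, 2/184=0.0109, 15/184=0.0815
Proportions for species 4 (n=148): 10/148=0.0676, 3/148=0.0203, 40/148=0.2703, 40/148=0.2703, 55/148=0.3716
Proportions for species 2 (n=44): 1/44=0.0227, 22/44=0.5000, 7/44=0.1591, 1/44=0.0227, 13/44=0.2955
Σp_3ᵢ² = 0.2278² + 0.3167² + 0.2944² + 0.0667² + 0.0944² = 0.051893 + 0.100299 + 0.086671 + 0.004449 + 0.008911 = 0.252223
B_3 = 1 / 0.252223 = 3.9647
Σp_1ᵢ² = 0.7283² + 0.0978² + 0.0815² + 0.0109² + 0.0815² = 0.530421 + 0.009565 + 0.006642 + 0.000119 + 0.006642 = 0.553389
B_1 = 1 / 0.553389 = 1.8070
Σp_4ᵢ² = 0.0676² + 0.0203² + 0.2703² + 0.2703² + 0.3716² = 0.004570 + 0.000412 + 0.073062 + 0.073062 + 0.138087 = 0.289193
B_4 = 1 / 0.289193 = 3.4579
Σp_2ᵢ² = 0.0227² + 0.5000² + 0.1591² + 0.0227² + 0.2955² = 0.000515 + 0.250000 + 0.025313 + 0.000515 + 0.087320 = 0.363663
B_2 = 1 / 0.363663 = 2.7498
Ranking by B (broadest → narrowest): species 3 (3.96) > species 4 (3.46) > species 2 (2.75) > species 1 (1.81)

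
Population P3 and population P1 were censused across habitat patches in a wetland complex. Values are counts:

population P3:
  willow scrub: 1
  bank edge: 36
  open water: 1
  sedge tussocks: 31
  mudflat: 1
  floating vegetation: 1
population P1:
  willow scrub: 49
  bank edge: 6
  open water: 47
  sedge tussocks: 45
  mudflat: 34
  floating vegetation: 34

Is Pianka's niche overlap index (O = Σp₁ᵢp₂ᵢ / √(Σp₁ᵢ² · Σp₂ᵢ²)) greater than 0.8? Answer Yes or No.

Proportions for population P3 (n=71): 1/71=0.0141, 36/71=0.5070, 1/71=0.0141, 31/71=0.4366, 1/71=0.0141, 1/71=0.0141
Proportions for population P1 (n=215): 49/215=0.2279, 6/215=0.0279, 47/215=0.2186, 45/215=0.2093, 34/215=0.1581, 34/215=0.1581
Σ p₁ᵢp₂ᵢ = 0.003213 + 0.014145 + 0.003082 + 0.091380 + 0.002229 + 0.002229 = 0.116278
Σp_1ᵢ² = 0.0141² + 0.5070² + 0.0141² + 0.4366² + 0.0141² + 0.0141² = 0.000199 + 0.257049 + 0.000199 + 0.190620 + 0.000199 + 0.000199 = 0.448465
Σp_2ᵢ² = 0.2279² + 0.0279² + 0.2186² + 0.2093² + 0.1581² + 0.1581² = 0.051938 + 0.000778 + 0.047786 + 0.043806 + 0.024996 + 0.024996 = 0.194300
O = 0.116278 / √(0.448465 × 0.194300) = 0.116278 / 0.2951893 = 0.3939
O = 0.3939 < 0.8 → No.

No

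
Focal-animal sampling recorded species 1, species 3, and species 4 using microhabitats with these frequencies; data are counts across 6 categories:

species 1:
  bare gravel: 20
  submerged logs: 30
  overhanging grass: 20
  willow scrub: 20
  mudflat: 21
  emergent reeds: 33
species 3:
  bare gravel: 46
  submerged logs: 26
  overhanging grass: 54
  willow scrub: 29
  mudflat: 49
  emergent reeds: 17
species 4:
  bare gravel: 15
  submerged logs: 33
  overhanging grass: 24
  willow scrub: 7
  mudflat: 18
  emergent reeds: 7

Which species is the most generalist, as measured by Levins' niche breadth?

Proportions for species 1 (n=144): 20/144=0.1389, 30/144=0.2083, 20/144=0.1389, 20/144=0.1389, 21/144=0.1458, 33/144=0.2292
Proportions for species 3 (n=221): 46/221=0.2081, 26/221=0.1176, 54/221=0.2443, 29/221=0.1312, 49/221=0.2217, 17/221=0.0769
Proportions for species 4 (n=104): 15/104=0.1442, 33/104=0.3173, 24/104=0.2308, 7/104=0.0673, 18/104=0.1731, 7/104=0.0673
Σp_1ᵢ² = 0.1389² + 0.2083² + 0.1389² + 0.1389² + 0.1458² + 0.2292² = 0.019293 + 0.043389 + 0.019293 + 0.019293 + 0.021258 + 0.052533 = 0.175059
B_1 = 1 / 0.175059 = 5.7124
Σp_3ᵢ² = 0.2081² + 0.1176² + 0.2443² + 0.1312² + 0.2217² + 0.0769² = 0.043306 + 0.013830 + 0.059682 + 0.017213 + 0.049151 + 0.005914 = 0.189096
B_3 = 1 / 0.189096 = 5.2883
Σp_4ᵢ² = 0.1442² + 0.3173² + 0.2308² + 0.0673² + 0.1731² + 0.0673² = 0.020794 + 0.100679 + 0.053269 + 0.004529 + 0.029964 + 0.004529 = 0.213764
B_4 = 1 / 0.213764 = 4.6781
Highest B → broadest niche (most generalist): species 1 (B = 5.71).

species 1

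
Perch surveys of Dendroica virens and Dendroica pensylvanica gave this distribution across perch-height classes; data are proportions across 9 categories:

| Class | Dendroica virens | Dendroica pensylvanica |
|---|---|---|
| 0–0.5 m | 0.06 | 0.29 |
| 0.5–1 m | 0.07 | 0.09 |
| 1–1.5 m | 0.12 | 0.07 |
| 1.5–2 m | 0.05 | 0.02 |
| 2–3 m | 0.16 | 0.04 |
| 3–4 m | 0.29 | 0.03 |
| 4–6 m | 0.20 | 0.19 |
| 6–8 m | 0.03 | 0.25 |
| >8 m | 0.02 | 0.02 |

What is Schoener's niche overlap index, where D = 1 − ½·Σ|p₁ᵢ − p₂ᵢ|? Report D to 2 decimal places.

0.53

Σ|p₁ᵢ − p₂ᵢ| = 0.23 + 0.02 + 0.05 + 0.03 + 0.12 + 0.26 + 0.01 + 0.22 + 0.00 = 0.94
D = 1 − ½ × 0.94 = 1 − 0.470 = 0.5300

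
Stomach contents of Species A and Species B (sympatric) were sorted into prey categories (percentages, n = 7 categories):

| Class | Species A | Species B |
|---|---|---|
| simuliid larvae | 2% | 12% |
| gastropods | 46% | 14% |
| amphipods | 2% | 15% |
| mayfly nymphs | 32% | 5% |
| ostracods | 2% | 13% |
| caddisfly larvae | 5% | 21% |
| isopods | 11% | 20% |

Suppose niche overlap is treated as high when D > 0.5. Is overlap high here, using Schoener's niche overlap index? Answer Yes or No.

No

Convert percentages to proportions (divide by 100).
Σ|p₁ᵢ − p₂ᵢ| = 0.10 + 0.32 + 0.13 + 0.27 + 0.11 + 0.16 + 0.09 = 1.18
D = 1 − ½ × 1.18 = 1 − 0.590 = 0.4100
D = 0.4100 < 0.5 → No.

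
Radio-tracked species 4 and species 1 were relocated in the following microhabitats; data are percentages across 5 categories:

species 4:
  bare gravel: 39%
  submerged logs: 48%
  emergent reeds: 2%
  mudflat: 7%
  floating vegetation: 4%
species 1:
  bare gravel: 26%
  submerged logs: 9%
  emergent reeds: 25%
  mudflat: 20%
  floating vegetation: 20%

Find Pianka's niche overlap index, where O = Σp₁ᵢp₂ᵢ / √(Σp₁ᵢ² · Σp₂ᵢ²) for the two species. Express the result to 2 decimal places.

0.59

Convert percentages to proportions (divide by 100).
Σ p₁ᵢp₂ᵢ = 0.1014 + 0.0432 + 0.0050 + 0.0140 + 0.0080 = 0.1716
Σp_1ᵢ² = 0.39² + 0.48² + 0.02² + 0.07² + 0.04² = 0.1521 + 0.2304 + 0.0004 + 0.0049 + 0.0016 = 0.3894
Σp_2ᵢ² = 0.26² + 0.09² + 0.25² + 0.20² + 0.20² = 0.0676 + 0.0081 + 0.0625 + 0.0400 + 0.0400 = 0.2182
O = 0.1716 / √(0.3894 × 0.2182) = 0.1716 / 0.29149 = 0.5887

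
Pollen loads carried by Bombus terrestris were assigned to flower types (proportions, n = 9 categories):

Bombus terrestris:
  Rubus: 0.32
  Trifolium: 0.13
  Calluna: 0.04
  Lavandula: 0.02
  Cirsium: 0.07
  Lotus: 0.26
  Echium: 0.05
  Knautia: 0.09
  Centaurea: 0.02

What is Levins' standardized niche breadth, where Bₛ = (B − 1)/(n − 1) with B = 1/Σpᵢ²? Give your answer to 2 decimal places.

0.49

Σpᵢ² = 0.32² + 0.13² + 0.04² + 0.02² + 0.07² + 0.26² + 0.05² + 0.09² + 0.02² = 0.1024 + 0.0169 + 0.0016 + 0.0004 + 0.0049 + 0.0676 + 0.0025 + 0.0081 + 0.0004 = 0.2048
B = 1 / 0.2048 = 4.8828
Bₛ = (B − 1)/(n − 1) = (4.8828 − 1)/(9 − 1) = 3.8828/8 = 0.4854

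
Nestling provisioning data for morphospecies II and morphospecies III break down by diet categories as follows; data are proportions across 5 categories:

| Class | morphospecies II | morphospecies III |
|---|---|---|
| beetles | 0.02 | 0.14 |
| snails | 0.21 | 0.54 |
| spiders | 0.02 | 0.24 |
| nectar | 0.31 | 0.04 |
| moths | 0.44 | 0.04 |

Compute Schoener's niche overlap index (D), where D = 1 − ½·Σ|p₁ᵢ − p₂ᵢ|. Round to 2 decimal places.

0.33

Σ|p₁ᵢ − p₂ᵢ| = 0.12 + 0.33 + 0.22 + 0.27 + 0.40 = 1.34
D = 1 − ½ × 1.34 = 1 − 0.670 = 0.3300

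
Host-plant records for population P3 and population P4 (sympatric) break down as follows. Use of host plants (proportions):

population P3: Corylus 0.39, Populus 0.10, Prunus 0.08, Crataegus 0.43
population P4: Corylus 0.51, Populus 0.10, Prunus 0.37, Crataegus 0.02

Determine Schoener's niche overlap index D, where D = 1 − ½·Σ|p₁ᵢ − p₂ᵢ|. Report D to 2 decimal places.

0.59

Σ|p₁ᵢ − p₂ᵢ| = 0.12 + 0.00 + 0.29 + 0.41 = 0.82
D = 1 − ½ × 0.82 = 1 − 0.410 = 0.5900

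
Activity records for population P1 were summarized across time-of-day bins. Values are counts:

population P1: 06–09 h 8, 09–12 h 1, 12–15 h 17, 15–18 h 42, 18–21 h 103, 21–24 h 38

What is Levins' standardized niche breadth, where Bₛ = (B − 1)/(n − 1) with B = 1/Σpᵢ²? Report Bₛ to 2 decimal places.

Proportions for population P1 (n=209): 8/209=0.0383, 1/209=0.0048, 17/209=0.0813, 42/209=0.2010, 103/209=0.4928, 38/209=0.1818
Σpᵢ² = 0.0383² + 0.0048² + 0.0813² + 0.2010² + 0.4928² + 0.1818² = 0.001467 + 0.000023 + 0.006610 + 0.040401 + 0.242852 + 0.033051 = 0.324404
B = 1 / 0.324404 = 3.0826
Bₛ = (B − 1)/(n − 1) = (3.0826 − 1)/(6 − 1) = 2.0826/5 = 0.4165

0.42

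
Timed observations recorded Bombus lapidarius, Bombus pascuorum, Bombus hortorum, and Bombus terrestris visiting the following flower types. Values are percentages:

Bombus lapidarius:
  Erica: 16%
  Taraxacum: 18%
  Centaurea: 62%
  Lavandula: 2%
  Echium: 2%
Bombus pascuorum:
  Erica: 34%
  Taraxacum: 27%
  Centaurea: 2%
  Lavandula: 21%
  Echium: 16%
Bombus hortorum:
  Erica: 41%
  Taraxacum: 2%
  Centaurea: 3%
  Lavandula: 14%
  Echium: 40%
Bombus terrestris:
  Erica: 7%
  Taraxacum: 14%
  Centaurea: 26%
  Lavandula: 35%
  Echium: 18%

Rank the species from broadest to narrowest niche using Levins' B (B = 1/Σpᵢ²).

Convert percentages to proportions (divide by 100).
Σp_lapiᵢ² = 0.16² + 0.18² + 0.62² + 0.02² + 0.02² = 0.0256 + 0.0324 + 0.3844 + 0.0004 + 0.0004 = 0.4432
B_lapi = 1 / 0.4432 = 2.2563
Σp_pascᵢ² = 0.34² + 0.27² + 0.02² + 0.21² + 0.16² = 0.1156 + 0.0729 + 0.0004 + 0.0441 + 0.0256 = 0.2586
B_pasc = 1 / 0.2586 = 3.8670
Σp_hortᵢ² = 0.41² + 0.02² + 0.03² + 0.14² + 0.40² = 0.1681 + 0.0004 + 0.0009 + 0.0196 + 0.1600 = 0.3490
B_hort = 1 / 0.3490 = 2.8653
Σp_terrᵢ² = 0.07² + 0.14² + 0.26² + 0.35² + 0.18² = 0.0049 + 0.0196 + 0.0676 + 0.1225 + 0.0324 = 0.2470
B_terr = 1 / 0.2470 = 4.0486
Ranking by B (broadest → narrowest): Bombus terrestris (4.05) > Bombus pascuorum (3.87) > Bombus hortorum (2.87) > Bombus lapidarius (2.26)

Bombus terrestris > Bombus pascuorum > Bombus hortorum > Bombus lapidarius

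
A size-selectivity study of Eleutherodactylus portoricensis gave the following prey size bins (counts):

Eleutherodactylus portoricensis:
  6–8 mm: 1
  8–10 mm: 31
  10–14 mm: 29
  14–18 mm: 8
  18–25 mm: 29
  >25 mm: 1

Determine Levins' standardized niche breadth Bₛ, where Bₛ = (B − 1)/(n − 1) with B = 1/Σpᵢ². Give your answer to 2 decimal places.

0.52

Proportions for Eleutherodactylus portoricensis (n=99): 1/99=0.0101, 31/99=0.3131, 29/99=0.2929, 8/99=0.0808, 29/99=0.2929, 1/99=0.0101
Σpᵢ² = 0.0101² + 0.3131² + 0.2929² + 0.0808² + 0.2929² + 0.0101² = 0.000102 + 0.098032 + 0.085790 + 0.006529 + 0.085790 + 0.000102 = 0.276345
B = 1 / 0.276345 = 3.6187
Bₛ = (B − 1)/(n − 1) = (3.6187 − 1)/(6 − 1) = 2.6187/5 = 0.5237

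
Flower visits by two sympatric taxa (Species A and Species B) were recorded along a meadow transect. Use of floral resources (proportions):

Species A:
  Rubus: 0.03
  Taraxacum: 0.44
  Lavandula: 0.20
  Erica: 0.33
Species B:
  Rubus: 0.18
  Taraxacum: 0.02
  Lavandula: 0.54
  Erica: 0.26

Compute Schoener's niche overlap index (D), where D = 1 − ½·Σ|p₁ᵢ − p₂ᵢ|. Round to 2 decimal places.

0.51

Σ|p₁ᵢ − p₂ᵢ| = 0.15 + 0.42 + 0.34 + 0.07 = 0.98
D = 1 − ½ × 0.98 = 1 − 0.490 = 0.5100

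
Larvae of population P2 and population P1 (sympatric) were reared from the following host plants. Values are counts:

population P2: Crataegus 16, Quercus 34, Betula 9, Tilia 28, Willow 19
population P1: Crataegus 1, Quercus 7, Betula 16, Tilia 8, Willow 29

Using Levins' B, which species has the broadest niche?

Proportions for population P2 (n=106): 16/106=0.1509, 34/106=0.3208, 9/106=0.0849, 28/106=0.2642, 19/106=0.1792
Proportions for population P1 (n=61): 1/61=0.0164, 7/61=0.1148, 16/61=0.2623, 8/61=0.1311, 29/61=0.4754
Σp_P2ᵢ² = 0.1509² + 0.3208² + 0.0849² + 0.2642² + 0.1792² = 0.022771 + 0.102913 + 0.007208 + 0.069802 + 0.032113 = 0.234807
B_P2 = 1 / 0.234807 = 4.2588
Σp_P1ᵢ² = 0.0164² + 0.1148² + 0.2623² + 0.1311² + 0.4754² = 0.000269 + 0.013179 + 0.068801 + 0.017187 + 0.226005 = 0.325441
B_P1 = 1 / 0.325441 = 3.0728
Highest B → broadest niche (most generalist): population P2 (B = 4.26).

population P2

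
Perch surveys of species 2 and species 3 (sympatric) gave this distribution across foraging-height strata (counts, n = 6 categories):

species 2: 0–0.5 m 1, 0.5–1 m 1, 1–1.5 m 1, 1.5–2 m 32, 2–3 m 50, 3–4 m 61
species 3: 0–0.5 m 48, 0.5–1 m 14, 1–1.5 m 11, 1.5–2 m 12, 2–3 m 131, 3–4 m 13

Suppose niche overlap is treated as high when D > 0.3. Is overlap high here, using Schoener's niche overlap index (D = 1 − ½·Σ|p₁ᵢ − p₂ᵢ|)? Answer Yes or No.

Proportions for species 2 (n=146): 1/146=0.0068, 1/146=0.0068, 1/146=0.0068, 32/146=0.2192, 50/146=0.3425, 61/146=0.4178
Proportions for species 3 (n=229): 48/229=0.2096, 14/229=0.0611, 11/229=0.0480, 12/229=0.0524, 131/229=0.5721, 13/229=0.0568
Σ|p₁ᵢ − p₂ᵢ| = 0.2028 + 0.0543 + 0.0412 + 0.1668 + 0.2296 + 0.3610 = 1.0557
D = 1 − ½ × 1.0557 = 1 − 0.52785 = 0.47215
D = 0.47215 > 0.3 → Yes.

Yes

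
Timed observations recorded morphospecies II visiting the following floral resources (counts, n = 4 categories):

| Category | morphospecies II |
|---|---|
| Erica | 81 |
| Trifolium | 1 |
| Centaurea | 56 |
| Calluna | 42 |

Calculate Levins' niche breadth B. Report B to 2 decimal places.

Proportions for morphospecies II (n=180): 81/180=0.4500, 1/180=0.0056, 56/180=0.3111, 42/180=0.2333
Σpᵢ² = 0.4500² + 0.0056² + 0.3111² + 0.2333² = 0.202500 + 0.000031 + 0.096783 + 0.054429 = 0.353743
B = 1 / 0.353743 = 2.8269

2.83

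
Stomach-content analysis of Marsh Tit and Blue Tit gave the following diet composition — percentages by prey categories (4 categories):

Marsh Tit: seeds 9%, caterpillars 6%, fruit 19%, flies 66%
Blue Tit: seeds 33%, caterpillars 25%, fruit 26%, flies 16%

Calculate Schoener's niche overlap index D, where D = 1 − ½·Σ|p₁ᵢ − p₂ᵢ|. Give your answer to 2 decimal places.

Convert percentages to proportions (divide by 100).
Σ|p₁ᵢ − p₂ᵢ| = 0.24 + 0.19 + 0.07 + 0.50 = 1.00
D = 1 − ½ × 1.00 = 1 − 0.500 = 0.5000

0.50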